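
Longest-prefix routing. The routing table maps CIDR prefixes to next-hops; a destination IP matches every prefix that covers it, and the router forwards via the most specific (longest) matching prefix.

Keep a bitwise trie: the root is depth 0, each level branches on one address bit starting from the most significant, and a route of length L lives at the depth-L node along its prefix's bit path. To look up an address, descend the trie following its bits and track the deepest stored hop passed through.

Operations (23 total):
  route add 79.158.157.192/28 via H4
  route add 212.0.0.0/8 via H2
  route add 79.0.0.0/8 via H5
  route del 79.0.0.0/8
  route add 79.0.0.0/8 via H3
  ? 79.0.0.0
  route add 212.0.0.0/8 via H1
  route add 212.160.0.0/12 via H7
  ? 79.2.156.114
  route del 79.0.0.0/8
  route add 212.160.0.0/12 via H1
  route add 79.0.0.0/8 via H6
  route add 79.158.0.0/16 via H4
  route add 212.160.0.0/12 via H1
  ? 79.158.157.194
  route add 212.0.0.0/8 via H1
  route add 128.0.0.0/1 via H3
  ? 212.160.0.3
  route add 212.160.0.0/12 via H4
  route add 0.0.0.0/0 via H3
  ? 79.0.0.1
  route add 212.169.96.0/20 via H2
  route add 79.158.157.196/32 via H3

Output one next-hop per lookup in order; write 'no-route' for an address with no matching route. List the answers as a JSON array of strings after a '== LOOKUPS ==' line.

Process each operation:
  add 79.158.157.192/28 -> H4 at depth 28
  add 212.0.0.0/8 -> H2 at depth 8
  add 79.0.0.0/8 -> H5 at depth 8
  - 79.0.0.0/8 clear@8
  add 79.0.0.0/8 -> H3 at depth 8
  lookup 79.0.0.0: bits 01001111 walk d0:-→d1:-→d2:-→d3:-→d4:-→d5:-→d6:-→d7:-→d8:H3 -> H3
  add 212.0.0.0/8 -> H1 at depth 8
  add 212.160.0.0/12 -> H7 at depth 12
  lookup 79.2.156.114: bits 01001111 walk d0:-→d1:-→d2:-→d3:-→d4:-→d5:-→d6:-→d7:-→d8:H3 -> H3
  - 79.0.0.0/8 clear@8
  add 212.160.0.0/12 -> H1 at depth 12
  add 79.0.0.0/8 -> H6 at depth 8
  add 79.158.0.0/16 -> H4 at depth 16
  add 212.160.0.0/12 -> H1 at depth 12
  lookup 79.158.157.194: bits 0100111110011110100111011100 walk d0:-→d1:-→d2:-→d3:-→d4:-→d5:-→d6:-→d7:-→d8:H6→d9:-→d10:-→d11:-→d12:-→d13:-→d14:-→d15:-→d16:H4→d17:-→d18:-→d19:-→d20:-→d21:-→d22:-→d23:-→d24:-→d25:-→d26:-→d27:-→d28:H4 -> H4
  add 212.0.0.0/8 -> H1 at depth 8
  add 128.0.0.0/1 -> H3 at depth 1
  lookup 212.160.0.3: bits 110101001010 walk d0:-→d1:H3→d2:-→d3:-→d4:-→d5:-→d6:-→d7:-→d8:H1→d9:-→d10:-→d11:-→d12:H1 -> H1
  add 212.160.0.0/12 -> H4 at depth 12
  add 0.0.0.0/0 -> H3 at depth 0
  lookup 79.0.0.1: bits 01001111 walk d0:H3→d1:-→d2:-→d3:-→d4:-→d5:-→d6:-→d7:-→d8:H6 -> H6
  add 212.169.96.0/20 -> H2 at depth 20
  add 79.158.157.196/32 -> H3 at depth 32

== LOOKUPS ==
["H3","H3","H4","H1","H6"]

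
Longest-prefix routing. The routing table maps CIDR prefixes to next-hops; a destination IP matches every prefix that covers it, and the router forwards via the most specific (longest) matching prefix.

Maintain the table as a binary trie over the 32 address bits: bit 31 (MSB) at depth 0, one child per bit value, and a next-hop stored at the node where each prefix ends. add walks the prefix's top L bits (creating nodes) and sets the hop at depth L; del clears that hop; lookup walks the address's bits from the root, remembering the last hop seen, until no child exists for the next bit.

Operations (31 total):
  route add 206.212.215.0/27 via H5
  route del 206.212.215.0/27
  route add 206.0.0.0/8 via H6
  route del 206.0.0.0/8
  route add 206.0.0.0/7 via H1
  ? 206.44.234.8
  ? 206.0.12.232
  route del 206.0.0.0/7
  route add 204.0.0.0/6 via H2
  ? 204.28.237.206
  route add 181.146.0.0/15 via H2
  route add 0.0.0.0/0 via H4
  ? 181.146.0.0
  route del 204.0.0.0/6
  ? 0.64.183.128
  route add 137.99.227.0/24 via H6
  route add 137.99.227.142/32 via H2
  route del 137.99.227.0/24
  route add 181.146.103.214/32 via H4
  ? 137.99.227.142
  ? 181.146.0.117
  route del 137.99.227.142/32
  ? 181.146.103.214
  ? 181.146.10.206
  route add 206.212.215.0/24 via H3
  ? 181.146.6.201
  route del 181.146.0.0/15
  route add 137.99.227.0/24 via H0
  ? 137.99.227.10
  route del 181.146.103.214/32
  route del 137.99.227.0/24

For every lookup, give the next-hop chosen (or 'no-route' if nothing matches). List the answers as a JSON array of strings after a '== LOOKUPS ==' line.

Process each operation:
  + 206.212.215.0/27 (H5) depth=27
  - 206.212.215.0/27 clear@27
  + 206.0.0.0/8 (H6) depth=8
  - 206.0.0.0/8 clear@8
  + 206.0.0.0/7 (H1) depth=7
  Q 206.44.234.8: descend 11001110 ; hops seen [H1] ; pick H1
  Q 206.0.12.232: descend 11001110 ; hops seen [H1] ; pick H1
  - 206.0.0.0/7 clear@7
  + 204.0.0.0/6 (H2) depth=6
  Q 204.28.237.206: descend 110011 ; hops seen [H2] ; pick H2
  + 181.146.0.0/15 (H2) depth=15
  + 0.0.0.0/0 (H4) depth=0
  Q 181.146.0.0: descend 101101011001001 ; hops seen [H4,H2] ; pick H2
  - 204.0.0.0/6 clear@6
  Q 0.64.183.128: descend ε ; hops seen [H4] ; pick H4
  + 137.99.227.0/24 (H6) depth=24
  + 137.99.227.142/32 (H2) depth=32
  - 137.99.227.0/24 clear@24
  + 181.146.103.214/32 (H4) depth=32
  Q 137.99.227.142: descend 10001001011000111110001110001110 ; hops seen [H4,H2] ; pick H2
  Q 181.146.0.117: descend 10110101100100100 ; hops seen [H4,H2] ; pick H2
  - 137.99.227.142/32 clear@32
  Q 181.146.103.214: descend 10110101100100100110011111010110 ; hops seen [H4,H2,H4] ; pick H4
  Q 181.146.10.206: descend 10110101100100100 ; hops seen [H4,H2] ; pick H2
  + 206.212.215.0/24 (H3) depth=24
  Q 181.146.6.201: descend 10110101100100100 ; hops seen [H4,H2] ; pick H2
  - 181.146.0.0/15 clear@15
  + 137.99.227.0/24 (H0) depth=24
  Q 137.99.227.10: descend 100010010110001111100011 ; hops seen [H4,H0] ; pick H0
  - 181.146.103.214/32 clear@32
  - 137.99.227.0/24 clear@24

== LOOKUPS ==
["H1","H1","H2","H2","H4","H2","H2","H4","H2","H2","H0"]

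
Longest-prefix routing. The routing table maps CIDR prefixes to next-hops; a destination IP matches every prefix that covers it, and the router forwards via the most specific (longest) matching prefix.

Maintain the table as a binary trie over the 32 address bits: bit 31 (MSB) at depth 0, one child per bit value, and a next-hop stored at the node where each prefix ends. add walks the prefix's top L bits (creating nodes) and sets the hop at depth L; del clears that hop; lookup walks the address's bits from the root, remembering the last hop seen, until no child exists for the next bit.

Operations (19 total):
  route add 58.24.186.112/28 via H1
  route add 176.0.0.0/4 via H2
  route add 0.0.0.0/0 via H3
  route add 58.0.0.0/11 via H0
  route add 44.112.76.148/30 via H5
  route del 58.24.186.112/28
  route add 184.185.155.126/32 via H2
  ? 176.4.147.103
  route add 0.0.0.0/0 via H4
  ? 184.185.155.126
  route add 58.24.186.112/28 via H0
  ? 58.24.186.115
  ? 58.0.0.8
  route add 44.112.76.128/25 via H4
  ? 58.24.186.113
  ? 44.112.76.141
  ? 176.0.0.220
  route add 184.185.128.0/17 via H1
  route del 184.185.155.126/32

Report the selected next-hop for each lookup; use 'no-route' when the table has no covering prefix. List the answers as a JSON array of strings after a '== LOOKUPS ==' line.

Trace:
  + 58.24.186.112/28 (H1) depth=28
  + 176.0.0.0/4 (H2) depth=4
  + 0.0.0.0/0 (H3) depth=0
  + 58.0.0.0/11 (H0) depth=11
  + 44.112.76.148/30 (H5) depth=30
  del 58.24.186.112/28 (clear depth 28)
  + 184.185.155.126/32 (H2) depth=32
  lookup 176.4.147.103: bits 1011 walk d0:H3→d1:-→d2:-→d3:-→d4:H2 -> H2
  + 0.0.0.0/0 (H4) depth=0
  lookup 184.185.155.126: bits 10111000101110011001101101111110 walk d0:H4→d1:-→d2:-→d3:-→d4:H2→d5:-→d6:-→d7:-→d8:-→d9:-→d10:-→d11:-→d12:-→d13:-→d14:-→d15:-→d16:-→d17:-→d18:-→d19:-→d20:-→d21:-→d22:-→d23:-→d24:-→d25:-→d26:-→d27:-→d28:-→d29:-→d30:-→d31:-→d32:H2 -> H2
  + 58.24.186.112/28 (H0) depth=28
  lookup 58.24.186.115: bits 0011101000011000101110100111 walk d0:H4→d1:-→d2:-→d3:-→d4:-→d5:-→d6:-→d7:-→d8:-→d9:-→d10:-→d11:H0→d12:-→d13:-→d14:-→d15:-→d16:-→d17:-→d18:-→d19:-→d20:-→d21:-→d22:-→d23:-→d24:-→d25:-→d26:-→d27:-→d28:H0 -> H0
  lookup 58.0.0.8: bits 00111010000 walk d0:H4→d1:-→d2:-→d3:-→d4:-→d5:-→d6:-→d7:-→d8:-→d9:-→d10:-→d11:H0 -> H0
  + 44.112.76.128/25 (H4) depth=25
  lookup 58.24.186.113: bits 0011101000011000101110100111 walk d0:H4→d1:-→d2:-→d3:-→d4:-→d5:-→d6:-→d7:-→d8:-→d9:-→d10:-→d11:H0→d12:-→d13:-→d14:-→d15:-→d16:-→d17:-→d18:-→d19:-→d20:-→d21:-→d22:-→d23:-→d24:-→d25:-→d26:-→d27:-→d28:H0 -> H0
  lookup 44.112.76.141: bits 001011000111000001001100100 walk d0:H4→d1:-→d2:-→d3:-→d4:-→d5:-→d6:-→d7:-→d8:-→d9:-→d10:-→d11:-→d12:-→d13:-→d14:-→d15:-→d16:-→d17:-→d18:-→d19:-→d20:-→d21:-→d22:-→d23:-→d24:-→d25:H4→d26:-→d27:- -> H4
  lookup 176.0.0.220: bits 1011 walk d0:H4→d1:-→d2:-→d3:-→d4:H2 -> H2
  + 184.185.128.0/17 (H1) depth=17
  del 184.185.155.126/32 (clear depth 32)

== LOOKUPS ==
["H2","H2","H0","H0","H0","H4","H2"]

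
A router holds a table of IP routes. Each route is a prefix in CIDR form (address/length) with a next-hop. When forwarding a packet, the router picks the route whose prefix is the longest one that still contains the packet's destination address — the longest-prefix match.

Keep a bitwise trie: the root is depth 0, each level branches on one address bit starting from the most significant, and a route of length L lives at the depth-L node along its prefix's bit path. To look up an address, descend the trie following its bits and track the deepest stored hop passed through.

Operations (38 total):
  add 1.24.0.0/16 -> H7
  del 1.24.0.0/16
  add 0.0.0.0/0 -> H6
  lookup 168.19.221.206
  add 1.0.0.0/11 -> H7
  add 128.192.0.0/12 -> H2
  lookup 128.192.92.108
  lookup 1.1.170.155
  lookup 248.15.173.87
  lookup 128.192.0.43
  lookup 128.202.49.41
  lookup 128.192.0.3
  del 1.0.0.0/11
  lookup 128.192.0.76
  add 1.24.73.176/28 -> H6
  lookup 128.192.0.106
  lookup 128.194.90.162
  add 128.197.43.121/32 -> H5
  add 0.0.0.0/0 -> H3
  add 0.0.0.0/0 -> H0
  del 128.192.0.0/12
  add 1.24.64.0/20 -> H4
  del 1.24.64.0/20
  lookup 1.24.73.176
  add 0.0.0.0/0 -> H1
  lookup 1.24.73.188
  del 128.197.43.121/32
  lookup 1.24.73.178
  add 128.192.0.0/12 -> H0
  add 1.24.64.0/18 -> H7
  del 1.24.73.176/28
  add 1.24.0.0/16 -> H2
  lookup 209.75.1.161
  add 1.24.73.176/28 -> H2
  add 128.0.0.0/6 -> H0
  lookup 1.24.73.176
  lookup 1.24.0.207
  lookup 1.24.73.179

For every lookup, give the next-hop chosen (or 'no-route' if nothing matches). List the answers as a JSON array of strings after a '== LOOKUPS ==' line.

Trace:
  add 1.24.0.0/16 -> H7 at depth 16
  del 1.24.0.0/16 (clear depth 16)
  add 0.0.0.0/0 -> H6 at depth 0
  lookup 168.19.221.206: bits ε walk d0:H6 -> H6
  add 1.0.0.0/11 -> H7 at depth 11
  add 128.192.0.0/12 -> H2 at depth 12
  lookup 128.192.92.108: bits 100000001100 walk d0:H6→d1:-→d2:-→d3:-→d4:-→d5:-→d6:-→d7:-→d8:-→d9:-→d10:-→d11:-→d12:H2 -> H2
  lookup 1.1.170.155: bits 00000001000 walk d0:H6→d1:-→d2:-→d3:-→d4:-→d5:-→d6:-→d7:-→d8:-→d9:-→d10:-→d11:H7 -> H7
  lookup 248.15.173.87: bits 1 walk d0:H6→d1:- -> H6
  lookup 128.192.0.43: bits 100000001100 walk d0:H6→d1:-→d2:-→d3:-→d4:-→d5:-→d6:-→d7:-→d8:-→d9:-→d10:-→d11:-→d12:H2 -> H2
  lookup 128.202.49.41: bits 100000001100 walk d0:H6→d1:-→d2:-→d3:-→d4:-→d5:-→d6:-→d7:-→d8:-→d9:-→d10:-→d11:-→d12:H2 -> H2
  lookup 128.192.0.3: bits 100000001100 walk d0:H6→d1:-→d2:-→d3:-→d4:-→d5:-→d6:-→d7:-→d8:-→d9:-→d10:-→d11:-→d12:H2 -> H2
  del 1.0.0.0/11 (clear depth 11)
  lookup 128.192.0.76: bits 100000001100 walk d0:H6→d1:-→d2:-→d3:-→d4:-→d5:-→d6:-→d7:-→d8:-→d9:-→d10:-→d11:-→d12:H2 -> H2
  add 1.24.73.176/28 -> H6 at depth 28
  lookup 128.192.0.106: bits 100000001100 walk d0:H6→d1:-→d2:-→d3:-→d4:-→d5:-→d6:-→d7:-→d8:-→d9:-→d10:-→d11:-→d12:H2 -> H2
  lookup 128.194.90.162: bits 100000001100 walk d0:H6→d1:-→d2:-→d3:-→d4:-→d5:-→d6:-→d7:-→d8:-→d9:-→d10:-→d11:-→d12:H2 -> H2
  add 128.197.43.121/32 -> H5 at depth 32
  add 0.0.0.0/0 -> H3 at depth 0
  add 0.0.0.0/0 -> H0 at depth 0
  del 128.192.0.0/12 (clear depth 12)
  add 1.24.64.0/20 -> H4 at depth 20
  del 1.24.64.0/20 (clear depth 20)
  lookup 1.24.73.176: bits 0000000100011000010010011011 walk d0:H0→d1:-→d2:-→d3:-→d4:-→d5:-→d6:-→d7:-→d8:-→d9:-→d10:-→d11:-→d12:-→d13:-→d14:-→d15:-→d16:-→d17:-→d18:-→d19:-→d20:-→d21:-→d22:-→d23:-→d24:-→d25:-→d26:-→d27:-→d28:H6 -> H6
  add 0.0.0.0/0 -> H1 at depth 0
  lookup 1.24.73.188: bits 0000000100011000010010011011 walk d0:H1→d1:-→d2:-→d3:-→d4:-→d5:-→d6:-→d7:-→d8:-→d9:-→d10:-→d11:-→d12:-→d13:-→d14:-→d15:-→d16:-→d17:-→d18:-→d19:-→d20:-→d21:-→d22:-→d23:-→d24:-→d25:-→d26:-→d27:-→d28:H6 -> H6
  del 128.197.43.121/32 (clear depth 32)
  lookup 1.24.73.178: bits 0000000100011000010010011011 walk d0:H1→d1:-→d2:-→d3:-→d4:-→d5:-→d6:-→d7:-→d8:-→d9:-→d10:-→d11:-→d12:-→d13:-→d14:-→d15:-→d16:-→d17:-→d18:-→d19:-→d20:-→d21:-→d22:-→d23:-→d24:-→d25:-→d26:-→d27:-→d28:H6 -> H6
  add 128.192.0.0/12 -> H0 at depth 12
  add 1.24.64.0/18 -> H7 at depth 18
  del 1.24.73.176/28 (clear depth 28)
  add 1.24.0.0/16 -> H2 at depth 16
  lookup 209.75.1.161: bits 1 walk d0:H1→d1:- -> H1
  add 1.24.73.176/28 -> H2 at depth 28
  add 128.0.0.0/6 -> H0 at depth 6
  lookup 1.24.73.176: bits 0000000100011000010010011011 walk d0:H1→d1:-→d2:-→d3:-→d4:-→d5:-→d6:-→d7:-→d8:-→d9:-→d10:-→d11:-→d12:-→d13:-→d14:-→d15:-→d16:H2→d17:-→d18:H7→d19:-→d20:-→d21:-→d22:-→d23:-→d24:-→d25:-→d26:-→d27:-→d28:H2 -> H2
  lookup 1.24.0.207: bits 00000001000110000 walk d0:H1→d1:-→d2:-→d3:-→d4:-→d5:-→d6:-→d7:-→d8:-→d9:-→d10:-→d11:-→d12:-→d13:-→d14:-→d15:-→d16:H2→d17:- -> H2
  lookup 1.24.73.179: bits 0000000100011000010010011011 walk d0:H1→d1:-→d2:-→d3:-→d4:-→d5:-→d6:-→d7:-→d8:-→d9:-→d10:-→d11:-→d12:-→d13:-→d14:-→d15:-→d16:H2→d17:-→d18:H7→d19:-→d20:-→d21:-→d22:-→d23:-→d24:-→d25:-→d26:-→d27:-→d28:H2 -> H2

== LOOKUPS ==
["H6","H2","H7","H6","H2","H2","H2","H2","H2","H2","H6","H6","H6","H1","H2","H2","H2"]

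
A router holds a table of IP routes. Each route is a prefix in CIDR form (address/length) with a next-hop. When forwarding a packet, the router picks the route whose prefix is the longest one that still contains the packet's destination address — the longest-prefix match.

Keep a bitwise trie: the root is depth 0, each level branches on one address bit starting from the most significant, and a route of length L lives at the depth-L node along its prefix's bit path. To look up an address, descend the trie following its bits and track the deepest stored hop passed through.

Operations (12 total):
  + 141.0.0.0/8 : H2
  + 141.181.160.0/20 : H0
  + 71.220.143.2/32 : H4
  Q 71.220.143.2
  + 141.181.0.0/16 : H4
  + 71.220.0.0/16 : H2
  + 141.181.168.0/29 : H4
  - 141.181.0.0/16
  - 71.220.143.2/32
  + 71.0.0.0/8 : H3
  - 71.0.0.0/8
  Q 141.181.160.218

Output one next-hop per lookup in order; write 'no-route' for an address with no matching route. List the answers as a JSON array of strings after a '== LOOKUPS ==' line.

Trace:
  add 141.0.0.0/8 -> H2 at depth 8
  add 141.181.160.0/20 -> H0 at depth 20
  add 71.220.143.2/32 -> H4 at depth 32
  ? 71.220.143.2  path d0:-→d1:-→d2:-→d3:-→d4:-→d5:-→d6:-→d7:-→d8:-→d9:-→d10:-→d11:-→d12:-→d13:-→d14:-→d15:-→d16:-→d17:-→d18:-→d19:-→d20:-→d21:-→d22:-→d23:-→d24:-→d25:-→d26:-→d27:-→d28:-→d29:-→d30:-→d31:-→d32:H4  best=H4
  add 141.181.0.0/16 -> H4 at depth 16
  add 71.220.0.0/16 -> H2 at depth 16
  add 141.181.168.0/29 -> H4 at depth 29
  - 141.181.0.0/16 clear@16
  - 71.220.143.2/32 clear@32
  add 71.0.0.0/8 -> H3 at depth 8
  - 71.0.0.0/8 clear@8
  ? 141.181.160.218  path d0:-→d1:-→d2:-→d3:-→d4:-→d5:-→d6:-→d7:-→d8:H2→d9:-→d10:-→d11:-→d12:-→d13:-→d14:-→d15:-→d16:-→d17:-→d18:-→d19:-→d20:H0  best=H0

== LOOKUPS ==
["H4","H0"]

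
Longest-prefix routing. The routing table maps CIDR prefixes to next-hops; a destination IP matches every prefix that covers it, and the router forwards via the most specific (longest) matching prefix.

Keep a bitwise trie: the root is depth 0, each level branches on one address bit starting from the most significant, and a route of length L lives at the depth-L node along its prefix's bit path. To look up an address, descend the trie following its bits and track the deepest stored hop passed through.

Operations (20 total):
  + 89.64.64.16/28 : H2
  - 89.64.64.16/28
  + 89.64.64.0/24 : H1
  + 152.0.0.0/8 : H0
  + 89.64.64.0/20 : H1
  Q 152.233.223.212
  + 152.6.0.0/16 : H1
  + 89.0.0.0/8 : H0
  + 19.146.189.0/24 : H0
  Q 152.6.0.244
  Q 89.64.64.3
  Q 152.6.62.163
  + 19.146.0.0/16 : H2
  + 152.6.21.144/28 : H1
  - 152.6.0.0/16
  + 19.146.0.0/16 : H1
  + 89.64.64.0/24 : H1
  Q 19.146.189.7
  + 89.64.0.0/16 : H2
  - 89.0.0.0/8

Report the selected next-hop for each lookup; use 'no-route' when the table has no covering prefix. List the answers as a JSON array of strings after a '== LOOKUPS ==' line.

Trace:
  + 89.64.64.16/28 (H2) depth=28
  del 89.64.64.16/28 (clear depth 28)
  + 89.64.64.0/24 (H1) depth=24
  + 152.0.0.0/8 (H0) depth=8
  + 89.64.64.0/20 (H1) depth=20
  Q 152.233.223.212: descend 10011000 ; hops seen [H0] ; pick H0
  + 152.6.0.0/16 (H1) depth=16
  + 89.0.0.0/8 (H0) depth=8
  + 19.146.189.0/24 (H0) depth=24
  Q 152.6.0.244: descend 1001100000000110 ; hops seen [H0,H1] ; pick H1
  Q 89.64.64.3: descend 010110010100000001000000000 ; hops seen [H0,H1,H1] ; pick H1
  Q 152.6.62.163: descend 1001100000000110 ; hops seen [H0,H1] ; pick H1
  + 19.146.0.0/16 (H2) depth=16
  + 152.6.21.144/28 (H1) depth=28
  del 152.6.0.0/16 (clear depth 16)
  + 19.146.0.0/16 (H1) depth=16
  + 89.64.64.0/24 (H1) depth=24
  Q 19.146.189.7: descend 000100111001001010111101 ; hops seen [H1,H0] ; pick H0
  + 89.64.0.0/16 (H2) depth=16
  del 89.0.0.0/8 (clear depth 8)

== LOOKUPS ==
["H0","H1","H1","H1","H0"]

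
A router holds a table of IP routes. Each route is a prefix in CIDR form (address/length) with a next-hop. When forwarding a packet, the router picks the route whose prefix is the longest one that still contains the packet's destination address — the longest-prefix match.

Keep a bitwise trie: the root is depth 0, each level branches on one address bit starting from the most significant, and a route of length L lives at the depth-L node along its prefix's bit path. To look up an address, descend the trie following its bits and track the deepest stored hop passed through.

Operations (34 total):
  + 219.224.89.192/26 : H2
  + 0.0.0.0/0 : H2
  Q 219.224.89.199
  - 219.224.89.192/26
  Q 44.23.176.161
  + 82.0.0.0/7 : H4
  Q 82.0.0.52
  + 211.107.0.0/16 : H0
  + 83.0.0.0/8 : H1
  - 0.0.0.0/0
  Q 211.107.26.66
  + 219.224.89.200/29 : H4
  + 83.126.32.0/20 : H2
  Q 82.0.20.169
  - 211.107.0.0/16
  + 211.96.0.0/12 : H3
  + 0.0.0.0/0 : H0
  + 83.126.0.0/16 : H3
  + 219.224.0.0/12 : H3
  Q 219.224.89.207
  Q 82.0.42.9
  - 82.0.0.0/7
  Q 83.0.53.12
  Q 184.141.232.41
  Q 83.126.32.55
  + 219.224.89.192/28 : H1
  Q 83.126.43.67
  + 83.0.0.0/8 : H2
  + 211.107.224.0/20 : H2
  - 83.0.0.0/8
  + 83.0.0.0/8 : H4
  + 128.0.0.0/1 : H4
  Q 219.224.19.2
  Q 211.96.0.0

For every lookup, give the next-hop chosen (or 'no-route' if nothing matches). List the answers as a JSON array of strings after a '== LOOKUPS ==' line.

Apply in order:
  + 219.224.89.192/26 (H2) depth=26
  + 0.0.0.0/0 (H2) depth=0
  ? 219.224.89.199  path d0:H2→d1:-→d2:-→d3:-→d4:-→d5:-→d6:-→d7:-→d8:-→d9:-→d10:-→d11:-→d12:-→d13:-→d14:-→d15:-→d16:-→d17:-→d18:-→d19:-→d20:-→d21:-→d22:-→d23:-→d24:-→d25:-→d26:H2  best=H2
  - 219.224.89.192/26 clear@26
  ? 44.23.176.161  path d0:H2  best=H2
  + 82.0.0.0/7 (H4) depth=7
  ? 82.0.0.52  path d0:H2→d1:-→d2:-→d3:-→d4:-→d5:-→d6:-→d7:H4  best=H4
  + 211.107.0.0/16 (H0) depth=16
  + 83.0.0.0/8 (H1) depth=8
  - 0.0.0.0/0 clear@0
  ? 211.107.26.66  path d0:-→d1:-→d2:-→d3:-→d4:-→d5:-→d6:-→d7:-→d8:-→d9:-→d10:-→d11:-→d12:-→d13:-→d14:-→d15:-→d16:H0  best=H0
  + 219.224.89.200/29 (H4) depth=29
  + 83.126.32.0/20 (H2) depth=20
  ? 82.0.20.169  path d0:-→d1:-→d2:-→d3:-→d4:-→d5:-→d6:-→d7:H4  best=H4
  - 211.107.0.0/16 clear@16
  + 211.96.0.0/12 (H3) depth=12
  + 0.0.0.0/0 (H0) depth=0
  + 83.126.0.0/16 (H3) depth=16
  + 219.224.0.0/12 (H3) depth=12
  ? 219.224.89.207  path d0:H0→d1:-→d2:-→d3:-→d4:-→d5:-→d6:-→d7:-→d8:-→d9:-→d10:-→d11:-→d12:H3→d13:-→d14:-→d15:-→d16:-→d17:-→d18:-→d19:-→d20:-→d21:-→d22:-→d23:-→d24:-→d25:-→d26:-→d27:-→d28:-→d29:H4  best=H4
  ? 82.0.42.9  path d0:H0→d1:-→d2:-→d3:-→d4:-→d5:-→d6:-→d7:H4  best=H4
  - 82.0.0.0/7 clear@7
  ? 83.0.53.12  path d0:H0→d1:-→d2:-→d3:-→d4:-→d5:-→d6:-→d7:-→d8:H1→d9:-  best=H1
  ? 184.141.232.41  path d0:H0→d1:-  best=H0
  ? 83.126.32.55  path d0:H0→d1:-→d2:-→d3:-→d4:-→d5:-→d6:-→d7:-→d8:H1→d9:-→d10:-→d11:-→d12:-→d13:-→d14:-→d15:-→d16:H3→d17:-→d18:-→d19:-→d20:H2  best=H2
  + 219.224.89.192/28 (H1) depth=28
  ? 83.126.43.67  path d0:H0→d1:-→d2:-→d3:-→d4:-→d5:-→d6:-→d7:-→d8:H1→d9:-→d10:-→d11:-→d12:-→d13:-→d14:-→d15:-→d16:H3→d17:-→d18:-→d19:-→d20:H2  best=H2
  + 83.0.0.0/8 (H2) depth=8
  + 211.107.224.0/20 (H2) depth=20
  - 83.0.0.0/8 clear@8
  + 83.0.0.0/8 (H4) depth=8
  + 128.0.0.0/1 (H4) depth=1
  ? 219.224.19.2  path d0:H0→d1:H4→d2:-→d3:-→d4:-→d5:-→d6:-→d7:-→d8:-→d9:-→d10:-→d11:-→d12:H3→d13:-→d14:-→d15:-→d16:-→d17:-  best=H3
  ? 211.96.0.0  path d0:H0→d1:H4→d2:-→d3:-→d4:-→d5:-→d6:-→d7:-→d8:-→d9:-→d10:-→d11:-→d12:H3  best=H3

== LOOKUPS ==
["H2","H2","H4","H0","H4","H4","H4","H1","H0","H2","H2","H3","H3"]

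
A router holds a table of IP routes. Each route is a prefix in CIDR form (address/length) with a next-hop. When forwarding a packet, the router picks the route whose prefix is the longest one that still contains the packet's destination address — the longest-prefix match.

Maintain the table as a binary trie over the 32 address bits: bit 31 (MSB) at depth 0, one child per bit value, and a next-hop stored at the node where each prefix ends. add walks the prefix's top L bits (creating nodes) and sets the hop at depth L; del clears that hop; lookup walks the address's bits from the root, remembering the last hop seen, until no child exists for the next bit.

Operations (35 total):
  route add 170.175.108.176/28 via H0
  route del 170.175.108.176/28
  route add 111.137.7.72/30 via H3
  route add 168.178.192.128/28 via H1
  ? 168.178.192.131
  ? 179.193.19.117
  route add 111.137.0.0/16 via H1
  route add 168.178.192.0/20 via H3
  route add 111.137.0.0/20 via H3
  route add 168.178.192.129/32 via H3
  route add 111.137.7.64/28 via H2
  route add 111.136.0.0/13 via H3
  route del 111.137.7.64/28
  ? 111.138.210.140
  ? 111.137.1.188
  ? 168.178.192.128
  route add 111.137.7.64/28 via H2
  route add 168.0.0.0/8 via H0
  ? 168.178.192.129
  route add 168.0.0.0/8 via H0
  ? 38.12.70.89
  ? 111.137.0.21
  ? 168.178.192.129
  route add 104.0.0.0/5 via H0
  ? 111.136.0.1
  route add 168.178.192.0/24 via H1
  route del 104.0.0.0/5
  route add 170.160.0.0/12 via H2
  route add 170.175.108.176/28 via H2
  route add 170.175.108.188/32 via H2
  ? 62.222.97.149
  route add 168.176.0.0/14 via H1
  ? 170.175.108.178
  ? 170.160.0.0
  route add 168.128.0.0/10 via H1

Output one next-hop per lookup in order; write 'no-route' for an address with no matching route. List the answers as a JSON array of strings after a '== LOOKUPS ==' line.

Apply in order:
  + 170.175.108.176/28 (H0) depth=28
  del 170.175.108.176/28 (clear depth 28)
  + 111.137.7.72/30 (H3) depth=30
  + 168.178.192.128/28 (H1) depth=28
  Q 168.178.192.131: descend 1010100010110010110000001000 ; hops seen [H1] ; pick H1
  Q 179.193.19.117: descend 101 ; hops seen [∅] ; pick no-route
  + 111.137.0.0/16 (H1) depth=16
  + 168.178.192.0/20 (H3) depth=20
  + 111.137.0.0/20 (H3) depth=20
  + 168.178.192.129/32 (H3) depth=32
  + 111.137.7.64/28 (H2) depth=28
  + 111.136.0.0/13 (H3) depth=13
  del 111.137.7.64/28 (clear depth 28)
  Q 111.138.210.140: descend 01101111100010 ; hops seen [H3] ; pick H3
  Q 111.137.1.188: descend 011011111000100100000 ; hops seen [H3,H1,H3] ; pick H3
  Q 168.178.192.128: descend 1010100010110010110000001000000 ; hops seen [H3,H1] ; pick H1
  + 111.137.7.64/28 (H2) depth=28
  + 168.0.0.0/8 (H0) depth=8
  Q 168.178.192.129: descend 10101000101100101100000010000001 ; hops seen [H0,H3,H1,H3] ; pick H3
  + 168.0.0.0/8 (H0) depth=8
  Q 38.12.70.89: descend 0 ; hops seen [∅] ; pick no-route
  Q 111.137.0.21: descend 011011111000100100000 ; hops seen [H3,H1,H3] ; pick H3
  Q 168.178.192.129: descend 10101000101100101100000010000001 ; hops seen [H0,H3,H1,H3] ; pick H3
  + 104.0.0.0/5 (H0) depth=5
  Q 111.136.0.1: descend 011011111000100 ; hops seen [H0,H3] ; pick H3
  + 168.178.192.0/24 (H1) depth=24
  del 104.0.0.0/5 (clear depth 5)
  + 170.160.0.0/12 (H2) depth=12
  + 170.175.108.176/28 (H2) depth=28
  + 170.175.108.188/32 (H2) depth=32
  Q 62.222.97.149: descend 0 ; hops seen [∅] ; pick no-route
  + 168.176.0.0/14 (H1) depth=14
  Q 170.175.108.178: descend 1010101010101111011011001011 ; hops seen [H2,H2] ; pick H2
  Q 170.160.0.0: descend 101010101010 ; hops seen [H2] ; pick H2
  + 168.128.0.0/10 (H1) depth=10

== LOOKUPS ==
["H1","no-route","H3","H3","H1","H3","no-route","H3","H3","H3","no-route","H2","H2"]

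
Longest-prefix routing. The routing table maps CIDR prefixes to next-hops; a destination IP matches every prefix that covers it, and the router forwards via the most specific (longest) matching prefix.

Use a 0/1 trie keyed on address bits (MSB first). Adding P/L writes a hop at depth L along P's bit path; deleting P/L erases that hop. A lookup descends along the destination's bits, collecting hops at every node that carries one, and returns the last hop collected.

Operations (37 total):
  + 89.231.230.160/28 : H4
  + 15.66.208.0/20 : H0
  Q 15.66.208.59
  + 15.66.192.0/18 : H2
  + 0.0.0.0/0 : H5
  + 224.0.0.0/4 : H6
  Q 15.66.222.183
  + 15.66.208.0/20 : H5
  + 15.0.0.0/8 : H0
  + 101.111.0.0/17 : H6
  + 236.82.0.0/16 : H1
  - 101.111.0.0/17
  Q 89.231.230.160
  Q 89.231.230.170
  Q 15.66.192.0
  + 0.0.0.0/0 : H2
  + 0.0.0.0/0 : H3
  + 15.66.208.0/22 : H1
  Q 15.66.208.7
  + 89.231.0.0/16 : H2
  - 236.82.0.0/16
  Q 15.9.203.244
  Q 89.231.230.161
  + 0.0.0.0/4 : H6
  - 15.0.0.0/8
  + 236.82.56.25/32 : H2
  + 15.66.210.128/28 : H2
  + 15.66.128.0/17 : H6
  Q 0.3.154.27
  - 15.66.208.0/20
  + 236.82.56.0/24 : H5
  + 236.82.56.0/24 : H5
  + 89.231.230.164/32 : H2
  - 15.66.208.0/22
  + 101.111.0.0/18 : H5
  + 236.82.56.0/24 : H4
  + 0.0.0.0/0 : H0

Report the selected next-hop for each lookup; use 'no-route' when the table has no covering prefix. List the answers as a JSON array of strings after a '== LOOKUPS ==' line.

Apply in order:
  + 89.231.230.160/28 (H4) depth=28
  + 15.66.208.0/20 (H0) depth=20
  lookup 15.66.208.59: bits 00001111010000101101 walk d0:-→d1:-→d2:-→d3:-→d4:-→d5:-→d6:-→d7:-→d8:-→d9:-→d10:-→d11:-→d12:-→d13:-→d14:-→d15:-→d16:-→d17:-→d18:-→d19:-→d20:H0 -> H0
  + 15.66.192.0/18 (H2) depth=18
  + 0.0.0.0/0 (H5) depth=0
  + 224.0.0.0/4 (H6) depth=4
  lookup 15.66.222.183: bits 00001111010000101101 walk d0:H5→d1:-→d2:-→d3:-→d4:-→d5:-→d6:-→d7:-→d8:-→d9:-→d10:-→d11:-→d12:-→d13:-→d14:-→d15:-→d16:-→d17:-→d18:H2→d19:-→d20:H0 -> H0
  + 15.66.208.0/20 (H5) depth=20
  + 15.0.0.0/8 (H0) depth=8
  + 101.111.0.0/17 (H6) depth=17
  + 236.82.0.0/16 (H1) depth=16
  del 101.111.0.0/17 (clear depth 17)
  lookup 89.231.230.160: bits 0101100111100111111001101010 walk d0:H5→d1:-→d2:-→d3:-→d4:-→d5:-→d6:-→d7:-→d8:-→d9:-→d10:-→d11:-→d12:-→d13:-→d14:-→d15:-→d16:-→d17:-→d18:-→d19:-→d20:-→d21:-→d22:-→d23:-→d24:-→d25:-→d26:-→d27:-→d28:H4 -> H4
  lookup 89.231.230.170: bits 0101100111100111111001101010 walk d0:H5→d1:-→d2:-→d3:-→d4:-→d5:-→d6:-→d7:-→d8:-→d9:-→d10:-→d11:-→d12:-→d13:-→d14:-→d15:-→d16:-→d17:-→d18:-→d19:-→d20:-→d21:-→d22:-→d23:-→d24:-→d25:-→d26:-→d27:-→d28:H4 -> H4
  lookup 15.66.192.0: bits 0000111101000010110 walk d0:H5→d1:-→d2:-→d3:-→d4:-→d5:-→d6:-→d7:-→d8:H0→d9:-→d10:-→d11:-→d12:-→d13:-→d14:-→d15:-→d16:-→d17:-→d18:H2→d19:- -> H2
  + 0.0.0.0/0 (H2) depth=0
  + 0.0.0.0/0 (H3) depth=0
  + 15.66.208.0/22 (H1) depth=22
  lookup 15.66.208.7: bits 0000111101000010110100 walk d0:H3→d1:-→d2:-→d3:-→d4:-→d5:-→d6:-→d7:-→d8:H0→d9:-→d10:-→d11:-→d12:-→d13:-→d14:-→d15:-→d16:-→d17:-→d18:H2→d19:-→d20:H5→d21:-→d22:H1 -> H1
  + 89.231.0.0/16 (H2) depth=16
  del 236.82.0.0/16 (clear depth 16)
  lookup 15.9.203.244: bits 000011110 walk d0:H3→d1:-→d2:-→d3:-→d4:-→d5:-→d6:-→d7:-→d8:H0→d9:- -> H0
  lookup 89.231.230.161: bits 0101100111100111111001101010 walk d0:H3→d1:-→d2:-→d3:-→d4:-→d5:-→d6:-→d7:-→d8:-→d9:-→d10:-→d11:-→d12:-→d13:-→d14:-→d15:-→d16:H2→d17:-→d18:-→d19:-→d20:-→d21:-→d22:-→d23:-→d24:-→d25:-→d26:-→d27:-→d28:H4 -> H4
  + 0.0.0.0/4 (H6) depth=4
  del 15.0.0.0/8 (clear depth 8)
  + 236.82.56.25/32 (H2) depth=32
  + 15.66.210.128/28 (H2) depth=28
  + 15.66.128.0/17 (H6) depth=17
  lookup 0.3.154.27: bits 0000 walk d0:H3→d1:-→d2:-→d3:-→d4:H6 -> H6
  del 15.66.208.0/20 (clear depth 20)
  + 236.82.56.0/24 (H5) depth=24
  + 236.82.56.0/24 (H5) depth=24
  + 89.231.230.164/32 (H2) depth=32
  del 15.66.208.0/22 (clear depth 22)
  + 101.111.0.0/18 (H5) depth=18
  + 236.82.56.0/24 (H4) depth=24
  + 0.0.0.0/0 (H0) depth=0

== LOOKUPS ==
["H0","H0","H4","H4","H2","H1","H0","H4","H6"]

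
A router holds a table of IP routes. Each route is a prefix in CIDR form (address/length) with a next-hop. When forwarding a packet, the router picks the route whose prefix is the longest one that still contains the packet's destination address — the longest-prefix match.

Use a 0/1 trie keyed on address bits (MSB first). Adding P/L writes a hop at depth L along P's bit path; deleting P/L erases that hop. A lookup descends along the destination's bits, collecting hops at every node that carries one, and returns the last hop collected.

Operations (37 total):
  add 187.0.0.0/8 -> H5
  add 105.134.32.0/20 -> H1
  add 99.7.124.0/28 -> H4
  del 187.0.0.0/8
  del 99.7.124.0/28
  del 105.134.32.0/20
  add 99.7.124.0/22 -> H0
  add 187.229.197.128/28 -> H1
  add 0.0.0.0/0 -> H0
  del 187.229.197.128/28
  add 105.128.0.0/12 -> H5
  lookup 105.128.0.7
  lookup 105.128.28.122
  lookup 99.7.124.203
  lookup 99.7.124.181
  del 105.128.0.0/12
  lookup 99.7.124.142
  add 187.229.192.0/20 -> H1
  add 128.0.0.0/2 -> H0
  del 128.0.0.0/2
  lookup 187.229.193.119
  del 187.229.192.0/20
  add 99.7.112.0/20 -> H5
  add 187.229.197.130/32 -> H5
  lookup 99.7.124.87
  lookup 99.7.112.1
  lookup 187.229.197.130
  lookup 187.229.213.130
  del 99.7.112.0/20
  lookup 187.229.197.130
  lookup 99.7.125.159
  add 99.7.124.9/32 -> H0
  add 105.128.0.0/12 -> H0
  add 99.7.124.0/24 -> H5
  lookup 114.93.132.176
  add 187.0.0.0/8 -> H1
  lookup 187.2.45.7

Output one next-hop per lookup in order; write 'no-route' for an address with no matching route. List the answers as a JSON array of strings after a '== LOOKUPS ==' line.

Apply in order:
  + 187.0.0.0/8 (H5) depth=8
  + 105.134.32.0/20 (H1) depth=20
  + 99.7.124.0/28 (H4) depth=28
  - 187.0.0.0/8 clear@8
  - 99.7.124.0/28 clear@28
  - 105.134.32.0/20 clear@20
  + 99.7.124.0/22 (H0) depth=22
  + 187.229.197.128/28 (H1) depth=28
  + 0.0.0.0/0 (H0) depth=0
  - 187.229.197.128/28 clear@28
  + 105.128.0.0/12 (H5) depth=12
  lookup 105.128.0.7: bits 0110100110000 walk d0:H0→d1:-→d2:-→d3:-→d4:-→d5:-→d6:-→d7:-→d8:-→d9:-→d10:-→d11:-→d12:H5→d13:- -> H5
  lookup 105.128.28.122: bits 0110100110000 walk d0:H0→d1:-→d2:-→d3:-→d4:-→d5:-→d6:-→d7:-→d8:-→d9:-→d10:-→d11:-→d12:H5→d13:- -> H5
  lookup 99.7.124.203: bits 011000110000011101111100 walk d0:H0→d1:-→d2:-→d3:-→d4:-→d5:-→d6:-→d7:-→d8:-→d9:-→d10:-→d11:-→d12:-→d13:-→d14:-→d15:-→d16:-→d17:-→d18:-→d19:-→d20:-→d21:-→d22:H0→d23:-→d24:- -> H0
  lookup 99.7.124.181: bits 011000110000011101111100 walk d0:H0→d1:-→d2:-→d3:-→d4:-→d5:-→d6:-→d7:-→d8:-→d9:-→d10:-→d11:-→d12:-→d13:-→d14:-→d15:-→d16:-→d17:-→d18:-→d19:-→d20:-→d21:-→d22:H0→d23:-→d24:- -> H0
  - 105.128.0.0/12 clear@12
  lookup 99.7.124.142: bits 011000110000011101111100 walk d0:H0→d1:-→d2:-→d3:-→d4:-→d5:-→d6:-→d7:-→d8:-→d9:-→d10:-→d11:-→d12:-→d13:-→d14:-→d15:-→d16:-→d17:-→d18:-→d19:-→d20:-→d21:-→d22:H0→d23:-→d24:- -> H0
  + 187.229.192.0/20 (H1) depth=20
  + 128.0.0.0/2 (H0) depth=2
  - 128.0.0.0/2 clear@2
  lookup 187.229.193.119: bits 101110111110010111000 walk d0:H0→d1:-→d2:-→d3:-→d4:-→d5:-→d6:-→d7:-→d8:-→d9:-→d10:-→d11:-→d12:-→d13:-→d14:-→d15:-→d16:-→d17:-→d18:-→d19:-→d20:H1→d21:- -> H1
  - 187.229.192.0/20 clear@20
  + 99.7.112.0/20 (H5) depth=20
  + 187.229.197.130/32 (H5) depth=32
  lookup 99.7.124.87: bits 0110001100000111011111000 walk d0:H0→d1:-→d2:-→d3:-→d4:-→d5:-→d6:-→d7:-→d8:-→d9:-→d10:-→d11:-→d12:-→d13:-→d14:-→d15:-→d16:-→d17:-→d18:-→d19:-→d20:H5→d21:-→d22:H0→d23:-→d24:-→d25:- -> H0
  lookup 99.7.112.1: bits 01100011000001110111 walk d0:H0→d1:-→d2:-→d3:-→d4:-→d5:-→d6:-→d7:-→d8:-→d9:-→d10:-→d11:-→d12:-→d13:-→d14:-→d15:-→d16:-→d17:-→d18:-→d19:-→d20:H5 -> H5
  lookup 187.229.197.130: bits 10111011111001011100010110000010 walk d0:H0→d1:-→d2:-→d3:-→d4:-→d5:-→d6:-→d7:-→d8:-→d9:-→d10:-→d11:-→d12:-→d13:-→d14:-→d15:-→d16:-→d17:-→d18:-→d19:-→d20:-→d21:-→d22:-→d23:-→d24:-→d25:-→d26:-→d27:-→d28:-→d29:-→d30:-→d31:-→d32:H5 -> H5
  lookup 187.229.213.130: bits 1011101111100101110 walk d0:H0→d1:-→d2:-→d3:-→d4:-→d5:-→d6:-→d7:-→d8:-→d9:-→d10:-→d11:-→d12:-→d13:-→d14:-→d15:-→d16:-→d17:-→d18:-→d19:- -> H0
  - 99.7.112.0/20 clear@20
  lookup 187.229.197.130: bits 10111011111001011100010110000010 walk d0:H0→d1:-→d2:-→d3:-→d4:-→d5:-→d6:-→d7:-→d8:-→d9:-→d10:-→d11:-→d12:-→d13:-→d14:-→d15:-→d16:-→d17:-→d18:-→d19:-→d20:-→d21:-→d22:-→d23:-→d24:-→d25:-→d26:-→d27:-→d28:-→d29:-→d30:-→d31:-→d32:H5 -> H5
  lookup 99.7.125.159: bits 01100011000001110111110 walk d0:H0→d1:-→d2:-→d3:-→d4:-→d5:-→d6:-→d7:-→d8:-→d9:-→d10:-→d11:-→d12:-→d13:-→d14:-→d15:-→d16:-→d17:-→d18:-→d19:-→d20:-→d21:-→d22:H0→d23:- -> H0
  + 99.7.124.9/32 (H0) depth=32
  + 105.128.0.0/12 (H0) depth=12
  + 99.7.124.0/24 (H5) depth=24
  lookup 114.93.132.176: bits 011 walk d0:H0→d1:-→d2:-→d3:- -> H0
  + 187.0.0.0/8 (H1) depth=8
  lookup 187.2.45.7: bits 10111011 walk d0:H0→d1:-→d2:-→d3:-→d4:-→d5:-→d6:-→d7:-→d8:H1 -> H1

== LOOKUPS ==
["H5","H5","H0","H0","H0","H1","H0","H5","H5","H0","H5","H0","H0","H1"]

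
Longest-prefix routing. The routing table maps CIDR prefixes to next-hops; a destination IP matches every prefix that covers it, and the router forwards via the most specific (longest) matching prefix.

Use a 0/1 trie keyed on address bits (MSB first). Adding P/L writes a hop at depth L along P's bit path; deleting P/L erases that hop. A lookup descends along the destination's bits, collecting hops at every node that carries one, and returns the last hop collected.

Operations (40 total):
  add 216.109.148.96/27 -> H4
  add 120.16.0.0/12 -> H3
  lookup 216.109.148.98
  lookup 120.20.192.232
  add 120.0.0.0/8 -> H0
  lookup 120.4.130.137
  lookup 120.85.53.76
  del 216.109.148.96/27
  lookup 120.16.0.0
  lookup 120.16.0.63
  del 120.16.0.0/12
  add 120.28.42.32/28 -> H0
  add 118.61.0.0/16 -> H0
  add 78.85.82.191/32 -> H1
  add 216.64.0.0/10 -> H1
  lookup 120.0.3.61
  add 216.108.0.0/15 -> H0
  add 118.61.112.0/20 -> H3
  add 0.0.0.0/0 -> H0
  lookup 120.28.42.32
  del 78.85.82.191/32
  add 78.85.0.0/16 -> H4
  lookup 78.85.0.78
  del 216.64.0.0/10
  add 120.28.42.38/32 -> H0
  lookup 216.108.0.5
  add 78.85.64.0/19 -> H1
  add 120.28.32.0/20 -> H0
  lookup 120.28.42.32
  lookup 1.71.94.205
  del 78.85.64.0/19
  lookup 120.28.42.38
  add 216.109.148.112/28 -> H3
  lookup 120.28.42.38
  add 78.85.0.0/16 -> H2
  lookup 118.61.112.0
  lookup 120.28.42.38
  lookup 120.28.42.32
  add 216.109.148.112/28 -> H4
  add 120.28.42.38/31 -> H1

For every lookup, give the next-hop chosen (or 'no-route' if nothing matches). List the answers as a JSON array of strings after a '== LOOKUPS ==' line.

Process each operation:
  add 216.109.148.96/27 -> H4 at depth 27
  add 120.16.0.0/12 -> H3 at depth 12
  lookup 216.109.148.98: bits 110110000110110110010100011 walk d0:-→d1:-→d2:-→d3:-→d4:-→d5:-→d6:-→d7:-→d8:-→d9:-→d10:-→d11:-→d12:-→d13:-→d14:-→d15:-→d16:-→d17:-→d18:-→d19:-→d20:-→d21:-→d22:-→d23:-→d24:-→d25:-→d26:-→d27:H4 -> H4
  lookup 120.20.192.232: bits 011110000001 walk d0:-→d1:-→d2:-→d3:-→d4:-→d5:-→d6:-→d7:-→d8:-→d9:-→d10:-→d11:-→d12:H3 -> H3
  add 120.0.0.0/8 -> H0 at depth 8
  lookup 120.4.130.137: bits 01111000000 walk d0:-→d1:-→d2:-→d3:-→d4:-→d5:-→d6:-→d7:-→d8:H0→d9:-→d10:-→d11:- -> H0
  lookup 120.85.53.76: bits 011110000 walk d0:-→d1:-→d2:-→d3:-→d4:-→d5:-→d6:-→d7:-→d8:H0→d9:- -> H0
  - 216.109.148.96/27 clear@27
  lookup 120.16.0.0: bits 011110000001 walk d0:-→d1:-→d2:-→d3:-→d4:-→d5:-→d6:-→d7:-→d8:H0→d9:-→d10:-→d11:-→d12:H3 -> H3
  lookup 120.16.0.63: bits 011110000001 walk d0:-→d1:-→d2:-→d3:-→d4:-→d5:-→d6:-→d7:-→d8:H0→d9:-→d10:-→d11:-→d12:H3 -> H3
  - 120.16.0.0/12 clear@12
  add 120.28.42.32/28 -> H0 at depth 28
  add 118.61.0.0/16 -> H0 at depth 16
  add 78.85.82.191/32 -> H1 at depth 32
  add 216.64.0.0/10 -> H1 at depth 10
  lookup 120.0.3.61: bits 01111000000 walk d0:-→d1:-→d2:-→d3:-→d4:-→d5:-→d6:-→d7:-→d8:H0→d9:-→d10:-→d11:- -> H0
  add 216.108.0.0/15 -> H0 at depth 15
  add 118.61.112.0/20 -> H3 at depth 20
  add 0.0.0.0/0 -> H0 at depth 0
  lookup 120.28.42.32: bits 0111100000011100001010100010 walk d0:H0→d1:-→d2:-→d3:-→d4:-→d5:-→d6:-→d7:-→d8:H0→d9:-→d10:-→d11:-→d12:-→d13:-→d14:-→d15:-→d16:-→d17:-→d18:-→d19:-→d20:-→d21:-→d22:-→d23:-→d24:-→d25:-→d26:-→d27:-→d28:H0 -> H0
  - 78.85.82.191/32 clear@32
  add 78.85.0.0/16 -> H4 at depth 16
  lookup 78.85.0.78: bits 01001110010101010 walk d0:H0→d1:-→d2:-→d3:-→d4:-→d5:-→d6:-→d7:-→d8:-→d9:-→d10:-→d11:-→d12:-→d13:-→d14:-→d15:-→d16:H4→d17:- -> H4
  - 216.64.0.0/10 clear@10
  add 120.28.42.38/32 -> H0 at depth 32
  lookup 216.108.0.5: bits 110110000110110 walk d0:H0→d1:-→d2:-→d3:-→d4:-→d5:-→d6:-→d7:-→d8:-→d9:-→d10:-→d11:-→d12:-→d13:-→d14:-→d15:H0 -> H0
  add 78.85.64.0/19 -> H1 at depth 19
  add 120.28.32.0/20 -> H0 at depth 20
  lookup 120.28.42.32: bits 01111000000111000010101000100 walk d0:H0→d1:-→d2:-→d3:-→d4:-→d5:-→d6:-→d7:-→d8:H0→d9:-→d10:-→d11:-→d12:-→d13:-→d14:-→d15:-→d16:-→d17:-→d18:-→d19:-→d20:H0→d21:-→d22:-→d23:-→d24:-→d25:-→d26:-→d27:-→d28:H0→d29:- -> H0
  lookup 1.71.94.205: bits 0 walk d0:H0→d1:- -> H0
  - 78.85.64.0/19 clear@19
  lookup 120.28.42.38: bits 01111000000111000010101000100110 walk d0:H0→d1:-→d2:-→d3:-→d4:-→d5:-→d6:-→d7:-→d8:H0→d9:-→d10:-→d11:-→d12:-→d13:-→d14:-→d15:-→d16:-→d17:-→d18:-→d19:-→d20:H0→d21:-→d22:-→d23:-→d24:-→d25:-→d26:-→d27:-→d28:H0→d29:-→d30:-→d31:-→d32:H0 -> H0
  add 216.109.148.112/28 -> H3 at depth 28
  lookup 120.28.42.38: bits 01111000000111000010101000100110 walk d0:H0→d1:-→d2:-→d3:-→d4:-→d5:-→d6:-→d7:-→d8:H0→d9:-→d10:-→d11:-→d12:-→d13:-→d14:-→d15:-→d16:-→d17:-→d18:-→d19:-→d20:H0→d21:-→d22:-→d23:-→d24:-→d25:-→d26:-→d27:-→d28:H0→d29:-→d30:-→d31:-→d32:H0 -> H0
  add 78.85.0.0/16 -> H2 at depth 16
  lookup 118.61.112.0: bits 01110110001111010111 walk d0:H0→d1:-→d2:-→d3:-→d4:-→d5:-→d6:-→d7:-→d8:-→d9:-→d10:-→d11:-→d12:-→d13:-→d14:-→d15:-→d16:H0→d17:-→d18:-→d19:-→d20:H3 -> H3
  lookup 120.28.42.38: bits 01111000000111000010101000100110 walk d0:H0→d1:-→d2:-→d3:-→d4:-→d5:-→d6:-→d7:-→d8:H0→d9:-→d10:-→d11:-→d12:-→d13:-→d14:-→d15:-→d16:-→d17:-→d18:-→d19:-→d20:H0→d21:-→d22:-→d23:-→d24:-→d25:-→d26:-→d27:-→d28:H0→d29:-→d30:-→d31:-→d32:H0 -> H0
  lookup 120.28.42.32: bits 01111000000111000010101000100 walk d0:H0→d1:-→d2:-→d3:-→d4:-→d5:-→d6:-→d7:-→d8:H0→d9:-→d10:-→d11:-→d12:-→d13:-→d14:-→d15:-→d16:-→d17:-→d18:-→d19:-→d20:H0→d21:-→d22:-→d23:-→d24:-→d25:-→d26:-→d27:-→d28:H0→d29:- -> H0
  add 216.109.148.112/28 -> H4 at depth 28
  add 120.28.42.38/31 -> H1 at depth 31

== LOOKUPS ==
["H4","H3","H0","H0","H3","H3","H0","H0","H4","H0","H0","H0","H0","H0","H3","H0","H0"]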